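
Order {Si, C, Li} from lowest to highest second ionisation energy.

Si < C < Li

After 1 electron has been removed, what remains? Si⁺ still has 3 valence electrons; C⁺ still has 3 valence electrons; Li⁺ is the bare [He] core.
Core electrons are held far more tightly than valence electrons, so Li tops the IE_2 order.
Valence configurations: Si⁺ [Ne]3s²3p¹, C⁺ [He]2s²2p¹.
Approximate IE_2 values (kJ/mol): Si 1577, C 2353, Li 7298.
Overall IE_2 order: Si < C < Li.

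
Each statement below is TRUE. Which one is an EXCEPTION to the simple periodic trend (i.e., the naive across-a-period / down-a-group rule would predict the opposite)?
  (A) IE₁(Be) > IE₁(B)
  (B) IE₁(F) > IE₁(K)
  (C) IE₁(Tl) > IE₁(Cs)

The general trend: IE₁ increases across a period and decreases down a group.
(A) Be (period 2, group 2) vs B (period 2, group 13): the stated order contradicts the simple trend.
(B) F (period 2, group 17) vs K (period 4, group 1): the stated order agrees with the simple trend.
(C) Tl (period 6, group 13) vs Cs (period 6, group 1): the stated order agrees with the simple trend.
The exception is (A): removing B's lone 2p electron is easier than breaking Be's filled 2s².

(A)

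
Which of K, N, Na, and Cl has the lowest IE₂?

After 1 electron has been removed, what remains? K⁺ is the bare [Ar] core; N⁺ still has 4 valence electrons; Na⁺ is the bare [Ne] core; Cl⁺ still has 6 valence electrons.
Core electrons are held far more tightly than valence electrons, so K and Na top the IE_2 order.
Valence configurations: N⁺ [He]2s²2p², Cl⁺ [Ne]3s²3p⁴.
Approximate IE_2 values (kJ/mol): K 3052, N 2856, Na 4562, Cl 2298.
Hence IE_2: Cl < N < K < Na.

Cl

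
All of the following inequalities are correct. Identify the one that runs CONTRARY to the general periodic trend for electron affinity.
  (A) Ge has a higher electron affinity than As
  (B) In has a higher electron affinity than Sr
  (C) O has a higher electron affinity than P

The general trend: electron affinity increases across a period and decreases down a group.
(A) Ge (period 4, group 14) vs As (period 4, group 15): the stated order contradicts the simple trend.
(B) In (period 5, group 13) vs Sr (period 5, group 2): the stated order agrees with the simple trend.
(C) O (period 2, group 16) vs P (period 3, group 15): the stated order agrees with the simple trend.
The exception is (A): adding an electron to As's half-filled 4p³ is unfavourable, so Ge (4p²) has the more exothermic EA.

(A)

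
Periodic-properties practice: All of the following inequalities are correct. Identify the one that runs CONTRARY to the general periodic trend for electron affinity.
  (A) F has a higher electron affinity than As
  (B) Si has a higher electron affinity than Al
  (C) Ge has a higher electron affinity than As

The general trend: electron affinity increases across a period and decreases down a group.
(A) F (period 2, group 17) vs As (period 4, group 15): the stated order agrees with the simple trend.
(B) Si (period 3, group 14) vs Al (period 3, group 13): the stated order agrees with the simple trend.
(C) Ge (period 4, group 14) vs As (period 4, group 15): the stated order contradicts the simple trend.
The exception is (C): adding an electron to As's half-filled 4p³ is unfavourable, so Ge (4p²) has the more exothermic EA.

(C)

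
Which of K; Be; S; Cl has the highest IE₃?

IE_3 is the cost of taking one more electron from the +2 cation: K²⁺ is already 1 electron into the core; Be²⁺ is the bare [He] core; S²⁺ still has 4 valence electrons; Cl²⁺ still has 5 valence electrons.
Breaking into a closed-shell core is much more expensive than removing a leftover valence electron — K and Be have the largest IE_3 here.
Valence configurations: S²⁺ [Ne]3s²3p², Cl²⁺ [Ne]3s²3p³.
The numbers (kJ/mol): K 4420, Be 14849, S 3357, Cl 3822.
Putting it together, IE_3: S < Cl < K < Be.

Be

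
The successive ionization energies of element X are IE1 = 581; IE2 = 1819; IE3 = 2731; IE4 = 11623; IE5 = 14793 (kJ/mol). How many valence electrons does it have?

3

Look for the largest jump between consecutive ionization energies: IE4/IE3 ≈ 4.3, far larger than any earlier ratio.
That jump marks the point where a core electron is being removed. So the atom has 3 valence electrons.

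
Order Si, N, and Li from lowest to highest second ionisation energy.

Si < N < Li

Consider each +1 ion: Si⁺ still has 3 valence electrons; N⁺ still has 4 valence electrons; Li⁺ is the bare [He] core.
Breaking into a closed-shell core is much more expensive than removing a leftover valence electron — Li has the largest IE_2 here.
Valence configurations: Si⁺ [Ne]3s²3p¹, N⁺ [He]2s²2p².
Tabulated IE_2 (kJ/mol): Si 1577, N 2856, Li 7298.
Hence IE_2: Si < N < Li.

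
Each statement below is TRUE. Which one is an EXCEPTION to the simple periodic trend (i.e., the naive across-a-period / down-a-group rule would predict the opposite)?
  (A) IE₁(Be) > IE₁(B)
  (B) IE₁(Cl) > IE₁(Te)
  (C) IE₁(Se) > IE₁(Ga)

(A)

The general trend: IE₁ increases across a period and decreases down a group.
(A) Be (period 2, group 2) vs B (period 2, group 13): the stated order contradicts the simple trend.
(B) Cl (period 3, group 17) vs Te (period 5, group 16): the stated order agrees with the simple trend.
(C) Se (period 4, group 16) vs Ga (period 4, group 13): the stated order agrees with the simple trend.
The exception is (A): removing B's lone 2p electron is easier than breaking Be's filled 2s².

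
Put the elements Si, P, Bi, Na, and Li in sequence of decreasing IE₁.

P > Si > Bi > Li > Na

Li is in period 2, group 1; Na is in period 3, group 1; Si is in period 3, group 14; P is in period 3, group 15; Bi is in period 6, group 15.
First ionization energy rises across a period (greater Z_eff holds electrons more tightly) and falls down a group (valence electrons are farther from the nucleus).
Neither a single period nor a single group — weigh both effects.
Li > Na: Li sits above Na in group 1, so the down-group effect alone puts Li higher.
Bi > Li: period and group pull opposite ways; the across-period shift dominates (703 vs 520 kJ/mol).
Si > Bi: period and group pull opposite ways; the down-group shift dominates (786 vs 703 kJ/mol).
P > Si: P lies to the right of Si in period 3, so the across-period effect alone puts P higher.
For reference (kJ/mol): Li 520, Na 496, Si 786, P 1012, Bi 703.
So from highest to lowest: P > Si > Bi > Li > Na.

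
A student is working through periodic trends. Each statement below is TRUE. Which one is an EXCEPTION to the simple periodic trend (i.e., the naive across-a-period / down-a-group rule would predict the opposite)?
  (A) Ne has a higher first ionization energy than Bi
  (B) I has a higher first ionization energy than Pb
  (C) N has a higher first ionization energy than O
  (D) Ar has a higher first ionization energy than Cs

(C)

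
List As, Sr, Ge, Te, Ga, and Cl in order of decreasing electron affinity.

Cl, Te, Ge, As, Ga, Sr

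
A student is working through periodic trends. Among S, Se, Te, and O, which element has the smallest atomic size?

O is in period 2, group 16; S is in period 3, group 16; Se is in period 4, group 16; Te is in period 5, group 16.
Radius decreases left→right (rising Z_eff, same n) and increases top→bottom (higher n).
All are in group 16, so atomic radius increases down the group.
The smallest atomic size among these belongs to O.

O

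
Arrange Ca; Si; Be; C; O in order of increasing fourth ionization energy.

Si < C < Ca < O < Be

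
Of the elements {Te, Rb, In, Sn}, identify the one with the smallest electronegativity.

Rb is in period 5, group 1; In is in period 5, group 13; Sn is in period 5, group 14; Te is in period 5, group 16.
Smaller atoms with higher effective nuclear charge are more electronegative.
All lie in period 5, so electronegativity increases left to right.
The smallest electronegativity among these belongs to Rb.

Rb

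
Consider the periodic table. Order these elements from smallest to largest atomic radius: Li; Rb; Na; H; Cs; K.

H, Li, Na, K, Rb, Cs

Atomic radius shrinks across a period as nuclear charge pulls the same shell inward, and grows down a group as new shells are added.
All are in group 1, so atomic radius increases down the group.
So from smallest to largest: H < Li < Na < K < Rb < Cs.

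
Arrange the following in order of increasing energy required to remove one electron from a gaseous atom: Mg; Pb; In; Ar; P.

Across a period the outer electron is held more tightly (higher IE₁); down a group it sits in a higher shell, more shielded, and comes off more easily.
Here both period and group differ, so the two effects have to be weighed against each other.
Pb > In: the two effects oppose for this pair; the across-period effect wins (716 vs 558 kJ/mol).
Mg > Pb: period and group pull opposite ways; the down-group shift dominates (738 vs 716 kJ/mol).
P > Mg: both are in period 3; the period trend gives P the larger value.
Ar > P: Ar lies to the right of P in period 3, so the across-period effect alone puts Ar higher.
For reference (kJ/mol): Mg 738, P 1012, Ar 1521, In 558, Pb 716.
So from lowest to highest: In < Pb < Mg < P < Ar.

In, Pb, Mg, P, Ar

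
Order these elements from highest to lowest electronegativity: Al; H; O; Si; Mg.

EN rises left→right (higher Z_eff, smaller atoms) and falls top→bottom (larger, more shielded atoms).
These span different periods and groups, so the two trends combine.
Al > Mg: Al lies to the right of Mg in period 3, so the across-period effect alone puts Al higher.
Si > Al: Si lies to the right of Al in period 3, so the across-period effect alone puts Si higher.
H > Si: the two effects oppose for this pair; the down-group effect wins (2.20 vs 1.90).
O > H: period and group pull opposite ways; the across-period shift dominates (3.44 vs 2.20).
Tabulated electronegativity (Pauling): H 2.20, O 3.44, Mg 1.31, Al 1.61, Si 1.90.
So from highest to lowest: O > H > Si > Al > Mg.

O, H, Si, Al, Mg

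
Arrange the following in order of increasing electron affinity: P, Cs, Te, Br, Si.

Si is in period 3, group 14; P is in period 3, group 15; Br is in period 4, group 17; Te is in period 5, group 16; Cs is in period 6, group 1.
Electron affinity generally becomes more exothermic across a period toward the halogens and less exothermic down a group.
Neither a single period nor a single group — weigh both effects.
P > Cs: both effects reinforce here, so P is clearly the higher of the two.
Si > P: this pair runs against the simple trend — see the exception note.
Te > Si: period and group pull opposite ways; the across-period shift dominates (190 vs 134 kJ/mol).
Br > Te: both effects reinforce here, so Br is clearly the higher of the two.
Note the exception: Si has a higher electron affinity than P, contrary to the simple trend — adding an electron to P's half-filled 3p³ is unfavourable, so Si (3p²) has the more exothermic EA.
Tabulated electron affinity (kJ/mol): Si 134, P 72, Br 325, Te 190, Cs 46.
So from lowest to highest: Cs < P < Si < Te < Br.

Cs < P < Si < Te < Br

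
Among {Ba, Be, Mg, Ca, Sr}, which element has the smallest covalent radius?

Be

Be is in period 2, group 2; Mg is in period 3, group 2; Ca is in period 4, group 2; Sr is in period 5, group 2; Ba is in period 6, group 2.
Radius decreases left→right (rising Z_eff, same n) and increases top→bottom (higher n).
All are in group 2, so atomic radius increases down the group.
The smallest covalent radius among these belongs to Be.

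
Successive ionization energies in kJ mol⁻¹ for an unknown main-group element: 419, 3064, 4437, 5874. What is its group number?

Group 1

Look for the largest jump between consecutive ionization energies: IE2/IE1 ≈ 7.3, far larger than any earlier ratio.
That jump marks the point where a core electron is being removed. So the atom has 1 valence electron.
A main-group element with 1 valence electron is in group 1.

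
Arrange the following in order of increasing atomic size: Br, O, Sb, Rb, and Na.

O, Br, Sb, Na, Rb

Atomic radius shrinks across a period as nuclear charge pulls the same shell inward, and grows down a group as new shells are added.
These span different periods and groups, so the two trends combine.
Br > O: the two effects oppose for this pair; the down-group effect wins (114 vs 63 pm).
Sb > Br: both effects reinforce here, so Sb is clearly the larger of the two.
Na > Sb: the two effects oppose for this pair; the across-period effect wins (155 vs 140 pm).
Rb > Na: Rb sits below Na in group 1, so the down-group effect alone puts Rb larger.
For reference (pm): O 63, Na 155, Br 114, Rb 210, Sb 140.
So from smallest to largest: O < Br < Sb < Na < Rb.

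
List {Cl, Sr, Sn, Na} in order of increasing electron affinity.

Sr < Na < Sn < Cl

Na is in period 3, group 1; Cl is in period 3, group 17; Sr is in period 5, group 2; Sn is in period 5, group 14.
EA tends to increase across a period and decrease down a group, though the pattern is less regular than for IE or radius.
Neither a single period nor a single group — weigh both effects.
Na > Sr: the two effects oppose for this pair; the down-group effect wins (53 vs 5 kJ/mol).
Sn > Na: period and group pull opposite ways; the across-period shift dominates (107 vs 53 kJ/mol).
Cl > Sn: relative to Sn, both the across-period and down-group shifts push Cl's electron affinity up.
Tabulated electron affinity (kJ/mol): Na 53, Cl 349, Sr 5, Sn 107.
So from lowest to highest: Sr < Na < Sn < Cl.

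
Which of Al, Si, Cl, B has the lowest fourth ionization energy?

Si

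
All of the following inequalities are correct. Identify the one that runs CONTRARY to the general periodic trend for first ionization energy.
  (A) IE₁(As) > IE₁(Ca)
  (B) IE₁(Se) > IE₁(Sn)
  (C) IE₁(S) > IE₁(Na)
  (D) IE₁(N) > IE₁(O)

(D)

The general trend: first ionization energy increases across a period and decreases down a group.
(A) As (period 4, group 15) vs Ca (period 4, group 2): the stated order agrees with the simple trend.
(B) Se (period 4, group 16) vs Sn (period 5, group 14): the stated order agrees with the simple trend.
(C) S (period 3, group 16) vs Na (period 3, group 1): the stated order agrees with the simple trend.
(D) N (period 2, group 15) vs O (period 2, group 16): the stated order contradicts the simple trend.
The exception is (D): pairing an electron in O's 2p⁴ costs repulsion energy, so O ionizes more easily than half-filled N (2p³).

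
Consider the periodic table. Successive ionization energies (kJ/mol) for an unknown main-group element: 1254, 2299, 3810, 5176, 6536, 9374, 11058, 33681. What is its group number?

Group 17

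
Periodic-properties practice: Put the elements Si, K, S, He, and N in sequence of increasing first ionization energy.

He is in period 1, group 18; N is in period 2, group 15; Si is in period 3, group 14; S is in period 3, group 16; K is in period 4, group 1.
IE₁ increases left→right with effective nuclear charge and decreases top→bottom as the valence shell moves farther out.
Neither a single period nor a single group — weigh both effects.
Si > K: both effects reinforce here, so Si is clearly the higher of the two.
S > Si: S lies to the right of Si in period 3, so the across-period effect alone puts S higher.
N > S: the two effects oppose for this pair; the down-group effect wins (1402 vs 1000 kJ/mol).
He > N: relative to N, both the across-period and down-group shifts push He's first ionization energy up.
For reference (kJ/mol): He 2372, N 1402, Si 786, S 1000, K 419.
So from lowest to highest: K < Si < S < N < He.

K, Si, S, N, He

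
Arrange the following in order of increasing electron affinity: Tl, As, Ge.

Ge is in period 4, group 14; As is in period 4, group 15; Tl is in period 6, group 13.
Electron affinity generally becomes more exothermic across a period toward the halogens and less exothermic down a group.
These span different periods and groups, so the two trends combine.
As > Tl: relative to Tl, both the across-period and down-group shifts push As's electron affinity up.
Ge > As: this pair runs against the simple trend — see the exception note.
Note the exception: Ge has a higher electron affinity than As, contrary to the simple trend — adding an electron to As's half-filled 4p³ is unfavourable, so Ge (4p²) has the more exothermic EA.
For reference (kJ/mol): Ge 119, As 78, Tl 19.
So from lowest to highest: Tl < As < Ge.

Tl, As, Ge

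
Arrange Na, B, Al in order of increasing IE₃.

The third ionization energy removes an electron from the +2 ion. For each element: Na²⁺ is already 1 electron into the core; B²⁺ still has 1 valence electron; Al²⁺ still has 1 valence electron.
Pulling an electron out of a noble-gas core costs far more than removing a remaining valence electron, so Na sits at the high end of IE_3.
Valence configurations: B²⁺ [He]2s¹, Al²⁺ [Ne]3s¹.
Approximate IE_3 values (kJ/mol): Na 6910, B 3660, Al 2745.
Hence IE_3: Al < B < Na.

Al < B < Na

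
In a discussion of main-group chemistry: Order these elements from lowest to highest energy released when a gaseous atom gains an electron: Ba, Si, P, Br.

Ba < P < Si < Br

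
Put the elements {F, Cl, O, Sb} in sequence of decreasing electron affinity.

O is in period 2, group 16; F is in period 2, group 17; Cl is in period 3, group 17; Sb is in period 5, group 15.
Atoms with high Z_eff and room in the valence shell (especially the halogens) have the most exothermic electron affinities.
These span different periods and groups, so the two trends combine.
O > Sb: both effects reinforce here, so O is clearly the higher of the two.
F > O: both are in period 2; the period trend gives F the larger value.
Cl > F: this pair runs against the simple trend — see the exception note.
Note the exception: Cl has a higher electron affinity than F, contrary to the simple trend — F's small 2p subshell makes the incoming electron feel strong e⁻–e⁻ repulsion, so Cl actually releases more energy on gaining an electron.
For reference (kJ/mol): O 141, F 328, Cl 349, Sb 103.
So from highest to lowest: Cl > F > O > Sb.

Cl > F > O > Sb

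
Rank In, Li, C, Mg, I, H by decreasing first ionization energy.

H is in period 1, group 1; Li is in period 2, group 1; C is in period 2, group 14; Mg is in period 3, group 2; In is in period 5, group 13; I is in period 5, group 17.
Removing the outermost electron gets harder across a period and easier down a group.
Here both period and group differ, so the two effects have to be weighed against each other.
In > Li: period and group pull opposite ways; the across-period shift dominates (558 vs 520 kJ/mol).
Mg > In: the two effects oppose for this pair; the down-group effect wins (738 vs 558 kJ/mol).
I > Mg: period and group pull opposite ways; the across-period shift dominates (1008 vs 738 kJ/mol).
C > I: period and group pull opposite ways; the down-group shift dominates (1086 vs 1008 kJ/mol).
H > C: the two effects oppose for this pair; the down-group effect wins (1312 vs 1086 kJ/mol).
For reference (kJ/mol): H 1312, Li 520, C 1086, Mg 738, In 558, I 1008.
So from highest to lowest: H > C > I > Mg > In > Li.

H > C > I > Mg > In > Li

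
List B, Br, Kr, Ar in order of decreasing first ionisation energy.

B is in period 2, group 13; Ar is in period 3, group 18; Br is in period 4, group 17; Kr is in period 4, group 18.
Across a period the outer electron is held more tightly (higher IE₁); down a group it sits in a higher shell, more shielded, and comes off more easily.
Here both period and group differ, so the two effects have to be weighed against each other.
Br > B: period and group pull opposite ways; the across-period shift dominates (1140 vs 801 kJ/mol).
Kr > Br: Kr lies to the right of Br in period 4, so the across-period effect alone puts Kr higher.
Ar > Kr: Ar sits above Kr in group 18, so the down-group effect alone puts Ar higher.
For reference (kJ/mol): B 801, Ar 1521, Br 1140, Kr 1351.
So from highest to lowest: Ar > Kr > Br > B.

Ar > Kr > Br > B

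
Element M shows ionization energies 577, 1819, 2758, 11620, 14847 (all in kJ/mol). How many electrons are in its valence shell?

Look for the largest jump between consecutive ionization energies: IE4/IE3 ≈ 4.2, far larger than any earlier ratio.
That jump marks the point where a core electron is being removed. So the atom has 3 valence electrons.

3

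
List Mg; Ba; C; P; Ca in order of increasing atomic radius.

C < P < Mg < Ca < Ba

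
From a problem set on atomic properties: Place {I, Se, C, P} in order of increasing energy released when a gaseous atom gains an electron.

C is in period 2, group 14; P is in period 3, group 15; Se is in period 4, group 16; I is in period 5, group 17.
EA tends to increase across a period and decrease down a group, though the pattern is less regular than for IE or radius.
These sit on a diagonal, where the across-period and down-group effects partly cancel.
C > P: period and group pull opposite ways; the down-group shift dominates (122 vs 72 kJ/mol).
Se > C: the two effects oppose for this pair; the across-period effect wins (195 vs 122 kJ/mol).
I > Se: period and group pull opposite ways; the across-period shift dominates (295 vs 195 kJ/mol).
For reference (kJ/mol): C 122, P 72, Se 195, I 295.
So from lowest to highest: P < C < Se < I.

P, C, Se, I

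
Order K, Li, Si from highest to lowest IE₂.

Li > K > Si

IE_2 is the cost of taking one more electron from the +1 cation: K⁺ is the bare [Ar] core; Li⁺ is the bare [He] core; Si⁺ still has 3 valence electrons.
Pulling an electron out of a noble-gas core costs far more than removing a remaining valence electron, so K and Li sit at the high end of IE_2.
Approximate IE_2 values (kJ/mol): K 3052, Li 7298, Si 1577.
Hence IE_2: Si < K < Li.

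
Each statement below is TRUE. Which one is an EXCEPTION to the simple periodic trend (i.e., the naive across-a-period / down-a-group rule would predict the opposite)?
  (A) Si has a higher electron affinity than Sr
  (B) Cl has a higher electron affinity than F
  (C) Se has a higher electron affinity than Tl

The general trend: electron affinity increases across a period and decreases down a group.
(A) Si (period 3, group 14) vs Sr (period 5, group 2): the stated order agrees with the simple trend.
(B) Cl (period 3, group 17) vs F (period 2, group 17): the stated order contradicts the simple trend.
(C) Se (period 4, group 16) vs Tl (period 6, group 13): the stated order agrees with the simple trend.
The exception is (B): F's small 2p subshell makes the incoming electron feel strong e⁻–e⁻ repulsion, so Cl actually releases more energy on gaining an electron.

(B)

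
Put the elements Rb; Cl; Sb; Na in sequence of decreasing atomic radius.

Rb, Na, Sb, Cl

Moving right in a period, electrons are added to the same shell under a stronger nuclear pull, so atoms get smaller; moving down, a new shell is opened and atoms get larger.
Here both period and group differ, so the two effects have to be weighed against each other.
Sb > Cl: both effects reinforce here, so Sb is clearly the larger of the two.
Na > Sb: period and group pull opposite ways; the across-period shift dominates (155 vs 140 pm).
Rb > Na: they share group 1; the group trend gives Rb the larger value.
Approximate values (pm): Na 155, Cl 99, Rb 210, Sb 140.
So from largest to smallest: Rb > Na > Sb > Cl.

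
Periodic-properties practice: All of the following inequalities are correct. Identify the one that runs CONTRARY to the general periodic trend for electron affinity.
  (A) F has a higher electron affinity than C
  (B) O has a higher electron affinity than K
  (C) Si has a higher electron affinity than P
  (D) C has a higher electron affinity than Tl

(C)

The general trend: electron affinity increases across a period and decreases down a group.
(A) F (period 2, group 17) vs C (period 2, group 14): the stated order agrees with the simple trend.
(B) O (period 2, group 16) vs K (period 4, group 1): the stated order agrees with the simple trend.
(C) Si (period 3, group 14) vs P (period 3, group 15): the stated order contradicts the simple trend.
(D) C (period 2, group 14) vs Tl (period 6, group 13): the stated order agrees with the simple trend.
The exception is (C): adding an electron to P's half-filled 3p³ is unfavourable, so Si (3p²) has the more exothermic EA.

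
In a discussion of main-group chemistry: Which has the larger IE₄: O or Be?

IE_4 is the cost of taking one more electron from the +3 cation: O³⁺ still has 3 valence electrons; Be³⁺ is already 1 electron into the core.
Pulling an electron out of a noble-gas core costs far more than removing a remaining valence electron, so Be sits at the high end of IE_4.
Tabulated IE_4 (kJ/mol): O 7469, Be 21007.
Overall IE_4 order: O < Be.

Be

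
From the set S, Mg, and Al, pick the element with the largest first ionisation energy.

Mg is in period 3, group 2; Al is in period 3, group 13; S is in period 3, group 16.
IE₁ increases left→right with effective nuclear charge and decreases top→bottom as the valence shell moves farther out.
All lie in period 3; the across-period trend (first ionization energy increases left to right) applies, with the exception below.
Note the exception: Mg has a higher first ionization energy than Al, contrary to the simple trend — Al's single 3p electron is easier to remove than one from Mg's filled 3s².
Tabulated first ionization energy (kJ/mol): Mg 738, Al 578, S 1000.
The largest first ionisation energy among these belongs to S.

S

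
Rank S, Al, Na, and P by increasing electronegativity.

Na < Al < P < S

Na is in period 3, group 1; Al is in period 3, group 13; P is in period 3, group 15; S is in period 3, group 16.
EN rises left→right (higher Z_eff, smaller atoms) and falls top→bottom (larger, more shielded atoms).
All lie in period 3, so electronegativity increases left to right.
So from lowest to highest: Na < Al < P < S.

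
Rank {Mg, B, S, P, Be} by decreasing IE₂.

B, S, P, Be, Mg

IE_2 is the cost of taking one more electron from the +1 cation: Mg⁺ still has 1 valence electron; B⁺ still has 2 valence electrons; S⁺ still has 5 valence electrons; P⁺ still has 4 valence electrons; Be⁺ still has 1 valence electron.
All are still removing valence electrons, so compare the +1 ions as you would atoms: IE_2 generally rises across a period (higher Z_eff) and falls down a group (larger shell), subject to the usual subshell exceptions.
Valence configurations: Mg⁺ [Ne]3s¹, B⁺ [He]2s², S⁺ [Ne]3s²3p³, P⁺ [Ne]3s²3p², Be⁺ [He]2s¹.
Approximate IE_2 values (kJ/mol): Mg 1451, B 2427, S 2252, P 1907, Be 1757.
Overall IE_2 order: Mg < Be < P < S < B.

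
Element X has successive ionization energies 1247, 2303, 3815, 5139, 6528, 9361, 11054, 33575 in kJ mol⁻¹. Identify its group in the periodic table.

Look for the largest jump between consecutive ionization energies: IE8/IE7 ≈ 3.0, far larger than any earlier ratio.
That jump marks the point where a core electron is being removed. So the atom has 7 valence electrons.
A main-group element with 7 valence electrons is in group 17.

Group 17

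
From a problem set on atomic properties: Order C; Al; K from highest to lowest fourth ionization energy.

After 3 electrons have been removed, what remains? C³⁺ still has 1 valence electron; Al³⁺ is the bare [Ne] core; K³⁺ is already 2 electrons into the core.
Usually core removal costs more than valence removal, but here the competition is close: a tightly held n=2 valence electron can cost more to remove than an n=3 core electron, so the actual values have to decide it.
The numbers (kJ/mol): C 6223, Al 11577, K 5877.
So the fourth ionization energies run K < C < Al.

Al > C > K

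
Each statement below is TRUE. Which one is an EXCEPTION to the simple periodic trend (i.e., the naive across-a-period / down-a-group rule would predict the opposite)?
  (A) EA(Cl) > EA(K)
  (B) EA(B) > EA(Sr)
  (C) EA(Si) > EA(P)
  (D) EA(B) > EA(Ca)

The general trend: electron affinity increases across a period and decreases down a group.
(A) Cl (period 3, group 17) vs K (period 4, group 1): the stated order agrees with the simple trend.
(B) B (period 2, group 13) vs Sr (period 5, group 2): the stated order agrees with the simple trend.
(C) Si (period 3, group 14) vs P (period 3, group 15): the stated order contradicts the simple trend.
(D) B (period 2, group 13) vs Ca (period 4, group 2): the stated order agrees with the simple trend.
The exception is (C): adding an electron to P's half-filled 3p³ is unfavourable, so Si (3p²) has the more exothermic EA.

(C)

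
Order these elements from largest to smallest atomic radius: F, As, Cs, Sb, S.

Cs > Sb > As > S > F

Atomic radius shrinks across a period as nuclear charge pulls the same shell inward, and grows down a group as new shells are added.
These span different periods and groups, so the two trends combine.
S > F: both effects reinforce here, so S is clearly the larger of the two.
As > S: relative to S, both the across-period and down-group shifts push As's atomic radius up.
Sb > As: they share group 15; the group trend gives Sb the larger value.
Cs > Sb: both effects reinforce here, so Cs is clearly the larger of the two.
For reference (pm): F 64, S 103, As 121, Sb 140, Cs 232.
So from largest to smallest: Cs > Sb > As > S > F.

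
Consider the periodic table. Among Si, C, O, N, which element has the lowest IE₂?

Si

Consider each +1 ion: Si⁺ still has 3 valence electrons; C⁺ still has 3 valence electrons; O⁺ still has 5 valence electrons; N⁺ still has 4 valence electrons.
All are still removing valence electrons, so compare the +1 ions as you would atoms: IE_2 generally rises across a period (higher Z_eff) and falls down a group (larger shell), subject to the usual subshell exceptions.
Valence configurations: Si⁺ [Ne]3s²3p¹, C⁺ [He]2s²2p¹, O⁺ [He]2s²2p³, N⁺ [He]2s²2p².
Tabulated IE_2 (kJ/mol): Si 1577, C 2353, O 3388, N 2856.
Putting it together, IE_2: Si < C < N < O.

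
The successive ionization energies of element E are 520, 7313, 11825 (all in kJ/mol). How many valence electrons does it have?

Look for the largest jump between consecutive ionization energies: IE2/IE1 ≈ 14.1, far larger than any earlier ratio.
That jump marks the point where a core electron is being removed. So the atom has 1 valence electron.

1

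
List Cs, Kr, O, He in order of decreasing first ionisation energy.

He, Kr, O, Cs

He is in period 1, group 18; O is in period 2, group 16; Kr is in period 4, group 18; Cs is in period 6, group 1.
Removing the outermost electron gets harder across a period and easier down a group.
Here both period and group differ, so the two effects have to be weighed against each other.
O > Cs: both effects reinforce here, so O is clearly the higher of the two.
Kr > O: period and group pull opposite ways; the across-period shift dominates (1351 vs 1314 kJ/mol).
He > Kr: He sits above Kr in group 18, so the down-group effect alone puts He higher.
For reference (kJ/mol): He 2372, O 1314, Kr 1351, Cs 376.
So from highest to lowest: He > Kr > O > Cs.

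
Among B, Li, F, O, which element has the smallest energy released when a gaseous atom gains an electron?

Li is in period 2, group 1; B is in period 2, group 13; O is in period 2, group 16; F is in period 2, group 17.
EA tends to increase across a period and decrease down a group, though the pattern is less regular than for IE or radius.
All lie in period 2; the across-period trend (electron affinity increases left to right) applies, with the exception below.
Note the exception: Li has a higher electron affinity than B, contrary to the simple trend — B's ns²np¹ configuration gives only a small electron affinity — the sparsely filled np subshell binds an added electron weakly.
Tabulated electron affinity (kJ/mol): Li 60, B 27, O 141, F 328.
The smallest energy released when a gaseous atom gains an electron among these belongs to B.

B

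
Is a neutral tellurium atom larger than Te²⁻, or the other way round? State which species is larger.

Te²⁻

Forming Te²⁻ adds 2 electrons to Te. More electron–electron repulsion in the same shell, with unchanged nuclear charge, lets the cloud expand.
An anion is larger than its parent atom: Te²⁻ > Te.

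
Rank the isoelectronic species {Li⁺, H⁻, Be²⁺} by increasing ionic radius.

Be²⁺ < Li⁺ < H⁻

All of these have 2 electrons, so size is governed by nuclear charge alone: the more protons, the stronger the pull on the same electron cloud, and the smaller the ion.
Nuclear charges: Be²⁺ (Z=4), Li⁺ (Z=3), H⁻ (Z=1).
Smallest to largest: Be²⁺ < Li⁺ < H⁻.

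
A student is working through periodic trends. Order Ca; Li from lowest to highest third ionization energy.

Consider each +2 ion: Ca²⁺ is the bare [Ar] core; Li²⁺ is already 1 electron into the core.
All of these are removing an electron from a noble-gas core or deeper; the smaller core (lower principal quantum number) is held far more tightly, and within a period the higher nuclear charge binds the same core more tightly.
The numbers (kJ/mol): Ca 4912, Li 11815.
Putting it together, IE_3: Ca < Li.

Ca < Li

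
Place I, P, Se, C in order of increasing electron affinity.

C is in period 2, group 14; P is in period 3, group 15; Se is in period 4, group 16; I is in period 5, group 17.
Atoms with high Z_eff and room in the valence shell (especially the halogens) have the most exothermic electron affinities.
A diagonal step moves right (one effect) and down (the opposite effect) at once.
C > P: period and group pull opposite ways; the down-group shift dominates (122 vs 72 kJ/mol).
Se > C: the two effects oppose for this pair; the across-period effect wins (195 vs 122 kJ/mol).
I > Se: period and group pull opposite ways; the across-period shift dominates (295 vs 195 kJ/mol).
For reference (kJ/mol): C 122, P 72, Se 195, I 295.
So from lowest to highest: P < C < Se < I.

P < C < Se < I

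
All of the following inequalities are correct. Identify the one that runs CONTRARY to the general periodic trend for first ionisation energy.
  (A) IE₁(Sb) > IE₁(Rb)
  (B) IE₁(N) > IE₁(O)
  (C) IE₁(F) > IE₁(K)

(B)

The general trend: first ionisation energy increases across a period and decreases down a group.
(A) Sb (period 5, group 15) vs Rb (period 5, group 1): the stated order agrees with the simple trend.
(B) N (period 2, group 15) vs O (period 2, group 16): the stated order contradicts the simple trend.
(C) F (period 2, group 17) vs K (period 4, group 1): the stated order agrees with the simple trend.
The exception is (B): pairing an electron in O's 2p⁴ costs repulsion energy, so O ionizes more easily than half-filled N (2p³).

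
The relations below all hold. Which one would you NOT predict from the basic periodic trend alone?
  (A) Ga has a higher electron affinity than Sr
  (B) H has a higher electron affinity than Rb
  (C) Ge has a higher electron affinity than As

(C)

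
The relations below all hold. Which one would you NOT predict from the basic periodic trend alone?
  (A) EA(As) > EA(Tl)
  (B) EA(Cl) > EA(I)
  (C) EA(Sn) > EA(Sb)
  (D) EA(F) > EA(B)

The general trend: electron affinity increases across a period and decreases down a group.
(A) As (period 4, group 15) vs Tl (period 6, group 13): the stated order agrees with the simple trend.
(B) Cl (period 3, group 17) vs I (period 5, group 17): the stated order agrees with the simple trend.
(C) Sn (period 5, group 14) vs Sb (period 5, group 15): the stated order contradicts the simple trend.
(D) F (period 2, group 17) vs B (period 2, group 13): the stated order agrees with the simple trend.
The exception is (C): adding an electron to Sb's half-filled 5p³ is unfavourable, so Sn has the more exothermic EA.

(C)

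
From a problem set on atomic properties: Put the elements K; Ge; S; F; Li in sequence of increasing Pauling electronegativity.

K < Li < Ge < S < F

Electronegativity increases across a period and decreases down a group, tracking effective nuclear charge and atomic size.
These span different periods and groups, so the two trends combine.
Li > K: they share group 1; the group trend gives Li the larger value.
Ge > Li: period and group pull opposite ways; the across-period shift dominates (2.01 vs 0.98).
S > Ge: relative to Ge, both the across-period and down-group shifts push S's electronegativity up.
F > S: both effects reinforce here, so F is clearly the higher of the two.
Tabulated electronegativity (Pauling): Li 0.98, F 3.98, S 2.58, K 0.82, Ge 2.01.
So from lowest to highest: K < Li < Ge < S < F.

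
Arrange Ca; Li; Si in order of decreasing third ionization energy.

Consider each +2 ion: Ca²⁺ is the bare [Ar] core; Li²⁺ is already 1 electron into the core; Si²⁺ still has 2 valence electrons.
Pulling an electron out of a noble-gas core costs far more than removing a remaining valence electron, so Ca and Li sit at the high end of IE_3.
Approximate IE_3 values (kJ/mol): Ca 4912, Li 11815, Si 3232.
Putting it together, IE_3: Si < Ca < Li.

Li > Ca > Si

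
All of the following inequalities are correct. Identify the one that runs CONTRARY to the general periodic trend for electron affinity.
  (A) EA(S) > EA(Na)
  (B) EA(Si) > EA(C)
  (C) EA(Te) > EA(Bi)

The general trend: electron affinity increases across a period and decreases down a group.
(A) S (period 3, group 16) vs Na (period 3, group 1): the stated order agrees with the simple trend.
(B) Si (period 3, group 14) vs C (period 2, group 14): the stated order contradicts the simple trend.
(C) Te (period 5, group 16) vs Bi (period 6, group 15): the stated order agrees with the simple trend.
The exception is (B): Si's larger, more diffuse 3p orbitals accept an added electron slightly more readily than C's compact 2p.

(B)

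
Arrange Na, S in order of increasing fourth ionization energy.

S < Na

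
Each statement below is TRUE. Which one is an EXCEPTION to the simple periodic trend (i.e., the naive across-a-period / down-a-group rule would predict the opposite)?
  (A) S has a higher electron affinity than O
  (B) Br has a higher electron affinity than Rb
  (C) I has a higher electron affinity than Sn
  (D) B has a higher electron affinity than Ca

(A)

The general trend: electron affinity increases across a period and decreases down a group.
(A) S (period 3, group 16) vs O (period 2, group 16): the stated order contradicts the simple trend.
(B) Br (period 4, group 17) vs Rb (period 5, group 1): the stated order agrees with the simple trend.
(C) I (period 5, group 17) vs Sn (period 5, group 14): the stated order agrees with the simple trend.
(D) B (period 2, group 13) vs Ca (period 4, group 2): the stated order agrees with the simple trend.
The exception is (A): the compact 2p subshell of O repels the added electron more than S's larger 3p does.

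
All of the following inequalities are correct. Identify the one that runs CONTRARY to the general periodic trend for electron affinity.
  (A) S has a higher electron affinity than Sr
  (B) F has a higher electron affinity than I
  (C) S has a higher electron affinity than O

(C)

The general trend: electron affinity increases across a period and decreases down a group.
(A) S (period 3, group 16) vs Sr (period 5, group 2): the stated order agrees with the simple trend.
(B) F (period 2, group 17) vs I (period 5, group 17): the stated order agrees with the simple trend.
(C) S (period 3, group 16) vs O (period 2, group 16): the stated order contradicts the simple trend.
The exception is (C): the compact 2p subshell of O repels the added electron more than S's larger 3p does.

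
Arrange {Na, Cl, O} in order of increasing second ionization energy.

The second ionization energy removes an electron from the +1 ion. For each element: Na⁺ is the bare [Ne] core; Cl⁺ still has 6 valence electrons; O⁺ still has 5 valence electrons.
Core electrons are held far more tightly than valence electrons, so Na tops the IE_2 order.
Valence configurations: Cl⁺ [Ne]3s²3p⁴, O⁺ [He]2s²2p³.
Approximate IE_2 values (kJ/mol): Na 4562, Cl 2298, O 3388.
Overall IE_2 order: Cl < O < Na.

Cl < O < Na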